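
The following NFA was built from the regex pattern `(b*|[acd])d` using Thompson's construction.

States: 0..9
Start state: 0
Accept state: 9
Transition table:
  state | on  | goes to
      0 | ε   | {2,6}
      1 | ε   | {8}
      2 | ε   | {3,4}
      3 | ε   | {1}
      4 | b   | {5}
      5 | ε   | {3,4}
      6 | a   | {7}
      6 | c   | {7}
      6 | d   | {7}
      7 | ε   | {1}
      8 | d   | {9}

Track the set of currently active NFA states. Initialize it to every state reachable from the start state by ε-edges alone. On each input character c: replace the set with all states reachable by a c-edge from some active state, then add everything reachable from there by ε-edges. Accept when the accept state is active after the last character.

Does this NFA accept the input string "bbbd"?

Answer: ACCEPT

Derivation:
initial (ε-close {0}): {0,1,2,3,4,6,8}
'b' @ 1: {1,3,4,5,8}
'b' @ 2: {1,3,4,5,8}
'b' @ 3: {1,3,4,5,8}
'd' @ 4: {9}  ✓accept
final: {9}; accept 9 in set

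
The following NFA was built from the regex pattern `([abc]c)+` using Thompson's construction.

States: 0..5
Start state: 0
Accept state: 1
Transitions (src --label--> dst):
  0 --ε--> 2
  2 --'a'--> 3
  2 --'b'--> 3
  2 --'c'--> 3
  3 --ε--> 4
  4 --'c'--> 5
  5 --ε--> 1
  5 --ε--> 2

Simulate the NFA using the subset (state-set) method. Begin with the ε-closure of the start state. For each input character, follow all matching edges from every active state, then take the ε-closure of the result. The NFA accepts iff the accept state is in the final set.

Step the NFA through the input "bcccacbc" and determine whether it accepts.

Answer: ACCEPT

Trace:
S₀ = ε-closure({0}) = {0,2}
'b' @ 1: {3,4}
'c' @ 2: {1,2,5}  [accepting]
'c' @ 3: {3,4}
'c' @ 4: {1,2,5}  [accepting]
'a' @ 5: {3,4}
'c' @ 6: {1,2,5}  [accepting]
'b' @ 7: {3,4}
'c' @ 8: {1,2,5}  [accepting]
final: {1,2,5}; accept 1 in set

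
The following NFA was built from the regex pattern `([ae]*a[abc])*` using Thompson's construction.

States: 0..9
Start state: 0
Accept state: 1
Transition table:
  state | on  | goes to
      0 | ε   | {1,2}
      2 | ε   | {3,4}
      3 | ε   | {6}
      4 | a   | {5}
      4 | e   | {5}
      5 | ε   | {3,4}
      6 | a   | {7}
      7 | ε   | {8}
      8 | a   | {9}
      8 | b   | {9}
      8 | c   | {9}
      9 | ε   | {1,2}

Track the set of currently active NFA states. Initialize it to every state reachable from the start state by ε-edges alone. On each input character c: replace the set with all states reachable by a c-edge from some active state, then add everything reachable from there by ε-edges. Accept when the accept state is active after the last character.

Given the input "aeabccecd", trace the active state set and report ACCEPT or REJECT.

start: ε-closure({0}) = {0,1,2,3,4,6}
'a' @ 1: {3,4,5,6,7,8}
'e' @ 2: {3,4,5,6}
'a' @ 3: {3,4,5,6,7,8}
'b' @ 4: {1,2,3,4,6,9}  (accept∈set)
'c' @ 5: {}  — no active states
rest 'cecd' ignored (set empty)
after full input: {}  (accept=1 not in)

Answer: REJECT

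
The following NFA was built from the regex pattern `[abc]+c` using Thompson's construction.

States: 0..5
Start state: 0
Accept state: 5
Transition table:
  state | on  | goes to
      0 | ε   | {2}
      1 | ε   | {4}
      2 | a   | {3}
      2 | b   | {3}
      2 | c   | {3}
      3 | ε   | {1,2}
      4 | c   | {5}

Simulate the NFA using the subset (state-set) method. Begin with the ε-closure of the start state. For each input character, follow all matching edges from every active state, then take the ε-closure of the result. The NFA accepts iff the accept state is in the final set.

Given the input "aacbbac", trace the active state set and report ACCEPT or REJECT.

start: ε-closure({0}) = {0,2}
'a' @ 1: {1,2,3,4}
'a' @ 2: {1,2,3,4}
'c' @ 3: {1,2,3,4,5}  ✓accept
'b' @ 4: {1,2,3,4}
'b' @ 5: {1,2,3,4}
'a' @ 6: {1,2,3,4}
'c' @ 7: {1,2,3,4,5}  ✓accept
after full input: {1,2,3,4,5}  (accept=5 in)

Answer: ACCEPT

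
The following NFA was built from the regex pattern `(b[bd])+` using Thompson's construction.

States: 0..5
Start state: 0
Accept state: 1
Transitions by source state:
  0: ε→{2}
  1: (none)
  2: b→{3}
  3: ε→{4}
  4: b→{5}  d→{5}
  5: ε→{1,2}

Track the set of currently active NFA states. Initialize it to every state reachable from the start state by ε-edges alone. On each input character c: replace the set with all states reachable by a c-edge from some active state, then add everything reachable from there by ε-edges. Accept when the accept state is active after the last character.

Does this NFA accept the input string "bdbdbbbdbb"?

start: ε-closure({0}) = {0,2}
'b' @ 1: {3,4}
'd' @ 2: {1,2,5}  [accepting]
'b' @ 3: {3,4}
'd' @ 4: {1,2,5}  [accepting]
'b' @ 5: {3,4}
'b' @ 6: {1,2,5}  [accepting]
'b' @ 7: {3,4}
'd' @ 8: {1,2,5}  [accepting]
'b' @ 9: {3,4}
'b' @ 10: {1,2,5}  [accepting]
final: {1,2,5}; accept 1 in set

Answer: ACCEPT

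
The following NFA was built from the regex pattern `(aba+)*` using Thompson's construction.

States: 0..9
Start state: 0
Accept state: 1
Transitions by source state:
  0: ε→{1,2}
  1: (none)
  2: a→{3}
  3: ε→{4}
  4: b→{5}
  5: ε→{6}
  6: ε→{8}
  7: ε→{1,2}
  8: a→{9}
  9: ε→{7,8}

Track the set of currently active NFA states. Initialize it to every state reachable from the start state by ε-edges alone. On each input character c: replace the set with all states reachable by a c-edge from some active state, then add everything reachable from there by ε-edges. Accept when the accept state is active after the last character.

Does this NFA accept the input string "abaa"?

Answer: ACCEPT

Trace:
initial (ε-close {0}): {0,1,2}
'a' @ 1: {3,4}
'b' @ 2: {5,6,8}
'a' @ 3: {1,2,7,8,9}  ✓accept
'a' @ 4: {1,2,3,4,7,8,9}  ✓accept
end set {1,2,3,4,7,8,9} — state 1 in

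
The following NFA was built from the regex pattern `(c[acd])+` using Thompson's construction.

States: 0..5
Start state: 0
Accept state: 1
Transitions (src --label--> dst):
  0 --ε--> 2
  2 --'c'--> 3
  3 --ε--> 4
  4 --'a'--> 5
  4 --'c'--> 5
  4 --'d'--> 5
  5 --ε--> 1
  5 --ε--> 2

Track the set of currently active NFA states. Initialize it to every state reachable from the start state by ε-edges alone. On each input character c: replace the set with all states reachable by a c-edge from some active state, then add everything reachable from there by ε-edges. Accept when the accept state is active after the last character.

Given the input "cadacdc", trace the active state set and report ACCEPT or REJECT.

Answer: REJECT

Steps:
S₀ = ε-closure({0}) = {0,2}
'c' @ 1: {3,4}
'a' @ 2: {1,2,5}  [accepting]
'd' @ 3: {}  — state set empty
rest 'acdc' ignored (set empty)
after full input: {}  (accept=1 not in)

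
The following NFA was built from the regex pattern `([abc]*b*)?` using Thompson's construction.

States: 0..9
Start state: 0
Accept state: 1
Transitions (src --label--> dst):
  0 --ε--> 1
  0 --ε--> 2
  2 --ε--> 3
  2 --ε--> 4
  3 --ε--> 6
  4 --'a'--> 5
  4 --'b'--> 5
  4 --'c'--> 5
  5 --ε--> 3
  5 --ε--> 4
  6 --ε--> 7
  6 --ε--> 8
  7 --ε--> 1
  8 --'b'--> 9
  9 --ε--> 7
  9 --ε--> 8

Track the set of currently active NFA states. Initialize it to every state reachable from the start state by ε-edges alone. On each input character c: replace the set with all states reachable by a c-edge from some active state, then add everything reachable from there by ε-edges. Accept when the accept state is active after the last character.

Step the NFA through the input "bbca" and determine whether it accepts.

Answer: ACCEPT

Derivation:
initial (ε-close {0}): {0,1,2,3,4,6,7,8}
'b' @ 1: {1,3,4,5,6,7,8,9}  (accept∈set)
'b' @ 2: {1,3,4,5,6,7,8,9}  (accept∈set)
'c' @ 3: {1,3,4,5,6,7,8}  (accept∈set)
'a' @ 4: {1,3,4,5,6,7,8}  (accept∈set)
end set {1,3,4,5,6,7,8} — state 1 in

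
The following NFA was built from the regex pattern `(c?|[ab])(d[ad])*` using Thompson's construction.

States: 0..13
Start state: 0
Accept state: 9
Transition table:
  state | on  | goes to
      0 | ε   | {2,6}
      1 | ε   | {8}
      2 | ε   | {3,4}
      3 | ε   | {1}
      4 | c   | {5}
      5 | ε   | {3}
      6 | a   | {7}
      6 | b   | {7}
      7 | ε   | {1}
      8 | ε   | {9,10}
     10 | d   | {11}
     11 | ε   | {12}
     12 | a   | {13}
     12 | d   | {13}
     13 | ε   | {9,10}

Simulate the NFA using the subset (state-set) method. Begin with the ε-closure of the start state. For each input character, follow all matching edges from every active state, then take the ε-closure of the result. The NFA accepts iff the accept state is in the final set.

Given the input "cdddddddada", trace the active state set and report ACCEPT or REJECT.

Answer: ACCEPT

Derivation:
start: ε-closure({0}) = {0,1,2,3,4,6,8,9,10}
'c' @ 1: {1,3,5,8,9,10}  ✓accept
'd' @ 2: {11,12}
'd' @ 3: {9,10,13}  ✓accept
'd' @ 4: {11,12}
'd' @ 5: {9,10,13}  ✓accept
'd' @ 6: {11,12}
'd' @ 7: {9,10,13}  ✓accept
'd' @ 8: {11,12}
'a' @ 9: {9,10,13}  ✓accept
'd' @ 10: {11,12}
'a' @ 11: {9,10,13}  ✓accept
end set {9,10,13} — state 9 in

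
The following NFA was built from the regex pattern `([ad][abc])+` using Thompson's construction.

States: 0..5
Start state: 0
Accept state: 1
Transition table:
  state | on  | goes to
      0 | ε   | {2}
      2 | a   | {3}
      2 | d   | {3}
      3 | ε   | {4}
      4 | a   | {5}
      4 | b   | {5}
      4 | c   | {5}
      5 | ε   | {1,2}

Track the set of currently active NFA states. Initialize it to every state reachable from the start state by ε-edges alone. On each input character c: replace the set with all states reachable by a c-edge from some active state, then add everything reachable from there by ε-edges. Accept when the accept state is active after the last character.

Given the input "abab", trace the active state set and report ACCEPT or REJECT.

S₀ = ε-closure({0}) = {0,2}
'a' @ 1: {3,4}
'b' @ 2: {1,2,5}  (accept∈set)
'a' @ 3: {3,4}
'b' @ 4: {1,2,5}  (accept∈set)
end set {1,2,5} — state 1 in

Answer: ACCEPT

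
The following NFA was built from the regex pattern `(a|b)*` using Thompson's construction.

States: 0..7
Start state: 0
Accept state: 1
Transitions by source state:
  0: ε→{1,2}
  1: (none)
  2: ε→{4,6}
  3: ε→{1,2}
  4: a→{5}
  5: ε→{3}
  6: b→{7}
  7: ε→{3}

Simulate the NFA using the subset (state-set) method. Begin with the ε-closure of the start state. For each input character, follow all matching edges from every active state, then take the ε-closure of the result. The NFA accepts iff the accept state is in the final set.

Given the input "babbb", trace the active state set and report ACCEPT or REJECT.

start: ε-closure({0}) = {0,1,2,4,6}
'b' @ 1: {1,2,3,4,6,7}  ✓accept
'a' @ 2: {1,2,3,4,5,6}  ✓accept
'b' @ 3: {1,2,3,4,6,7}  ✓accept
'b' @ 4: {1,2,3,4,6,7}  ✓accept
'b' @ 5: {1,2,3,4,6,7}  ✓accept
end set {1,2,3,4,6,7} — state 1 in

Answer: ACCEPT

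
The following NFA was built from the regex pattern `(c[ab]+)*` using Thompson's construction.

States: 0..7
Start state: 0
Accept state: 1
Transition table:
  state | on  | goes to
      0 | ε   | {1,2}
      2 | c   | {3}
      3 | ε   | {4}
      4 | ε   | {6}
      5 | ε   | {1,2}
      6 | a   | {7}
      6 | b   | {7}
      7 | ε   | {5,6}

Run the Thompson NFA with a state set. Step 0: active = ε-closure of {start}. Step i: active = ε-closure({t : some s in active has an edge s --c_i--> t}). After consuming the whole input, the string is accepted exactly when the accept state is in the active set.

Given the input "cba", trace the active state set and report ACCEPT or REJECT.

Answer: ACCEPT

Steps:
start: ε-closure({0}) = {0,1,2}
'c' @ 1: {3,4,6}
'b' @ 2: {1,2,5,6,7}  (accept∈set)
'a' @ 3: {1,2,5,6,7}  (accept∈set)
end set {1,2,5,6,7} — state 1 in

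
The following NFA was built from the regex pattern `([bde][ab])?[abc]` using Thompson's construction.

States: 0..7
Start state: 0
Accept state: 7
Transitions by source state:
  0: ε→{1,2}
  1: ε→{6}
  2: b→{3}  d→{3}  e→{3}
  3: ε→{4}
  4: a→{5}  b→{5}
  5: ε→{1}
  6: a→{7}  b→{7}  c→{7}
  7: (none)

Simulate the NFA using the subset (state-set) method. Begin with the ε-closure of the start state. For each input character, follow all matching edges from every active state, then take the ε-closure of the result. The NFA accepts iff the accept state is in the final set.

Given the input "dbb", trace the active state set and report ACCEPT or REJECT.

initial (ε-close {0}): {0,1,2,6}
'd' @ 1: {3,4}
'b' @ 2: {1,5,6}
'b' @ 3: {7}  [accepting]
end set {7} — state 7 in

Answer: ACCEPT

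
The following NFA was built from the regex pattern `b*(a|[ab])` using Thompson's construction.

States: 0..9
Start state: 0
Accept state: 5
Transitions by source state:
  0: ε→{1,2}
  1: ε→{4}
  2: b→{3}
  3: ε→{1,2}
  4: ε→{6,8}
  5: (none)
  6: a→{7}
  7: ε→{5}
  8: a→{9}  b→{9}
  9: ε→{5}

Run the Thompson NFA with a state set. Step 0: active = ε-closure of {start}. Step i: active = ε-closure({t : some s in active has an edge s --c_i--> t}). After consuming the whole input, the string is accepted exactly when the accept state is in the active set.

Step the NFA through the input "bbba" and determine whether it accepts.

Answer: ACCEPT

Trace:
start: ε-closure({0}) = {0,1,2,4,6,8}
'b' @ 1: {1,2,3,4,5,6,8,9}  (accept∈set)
'b' @ 2: {1,2,3,4,5,6,8,9}  (accept∈set)
'b' @ 3: {1,2,3,4,5,6,8,9}  (accept∈set)
'a' @ 4: {5,7,9}  (accept∈set)
after full input: {5,7,9}  (accept=5 in)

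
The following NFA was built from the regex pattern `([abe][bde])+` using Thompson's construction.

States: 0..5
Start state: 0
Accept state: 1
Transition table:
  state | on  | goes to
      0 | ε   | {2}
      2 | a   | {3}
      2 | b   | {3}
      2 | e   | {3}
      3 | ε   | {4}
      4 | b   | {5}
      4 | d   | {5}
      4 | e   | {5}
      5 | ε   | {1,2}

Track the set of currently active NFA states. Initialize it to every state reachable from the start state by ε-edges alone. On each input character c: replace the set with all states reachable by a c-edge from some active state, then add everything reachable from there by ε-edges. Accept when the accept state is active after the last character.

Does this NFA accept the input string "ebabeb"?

start: ε-closure({0}) = {0,2}
'e' @ 1: {3,4}
'b' @ 2: {1,2,5}  [accepting]
'a' @ 3: {3,4}
'b' @ 4: {1,2,5}  [accepting]
'e' @ 5: {3,4}
'b' @ 6: {1,2,5}  [accepting]
after full input: {1,2,5}  (accept=1 in)

Answer: ACCEPT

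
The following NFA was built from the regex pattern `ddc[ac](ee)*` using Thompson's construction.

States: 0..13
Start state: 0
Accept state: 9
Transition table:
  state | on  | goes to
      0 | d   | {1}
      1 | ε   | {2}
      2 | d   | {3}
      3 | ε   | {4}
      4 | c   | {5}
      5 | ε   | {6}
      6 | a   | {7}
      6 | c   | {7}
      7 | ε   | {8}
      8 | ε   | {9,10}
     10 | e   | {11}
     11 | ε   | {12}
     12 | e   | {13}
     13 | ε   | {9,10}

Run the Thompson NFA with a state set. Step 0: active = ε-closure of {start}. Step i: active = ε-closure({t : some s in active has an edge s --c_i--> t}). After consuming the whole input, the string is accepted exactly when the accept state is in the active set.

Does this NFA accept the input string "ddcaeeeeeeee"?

Answer: ACCEPT

Steps:
initial (ε-close {0}): {0}
'd' @ 1: {1,2}
'd' @ 2: {3,4}
'c' @ 3: {5,6}
'a' @ 4: {7,8,9,10}  [accepting]
'e' @ 5: {11,12}
'e' @ 6: {9,10,13}  [accepting]
'e' @ 7: {11,12}
'e' @ 8: {9,10,13}  [accepting]
'e' @ 9: {11,12}
'e' @ 10: {9,10,13}  [accepting]
'e' @ 11: {11,12}
'e' @ 12: {9,10,13}  [accepting]
after full input: {9,10,13}  (accept=9 in)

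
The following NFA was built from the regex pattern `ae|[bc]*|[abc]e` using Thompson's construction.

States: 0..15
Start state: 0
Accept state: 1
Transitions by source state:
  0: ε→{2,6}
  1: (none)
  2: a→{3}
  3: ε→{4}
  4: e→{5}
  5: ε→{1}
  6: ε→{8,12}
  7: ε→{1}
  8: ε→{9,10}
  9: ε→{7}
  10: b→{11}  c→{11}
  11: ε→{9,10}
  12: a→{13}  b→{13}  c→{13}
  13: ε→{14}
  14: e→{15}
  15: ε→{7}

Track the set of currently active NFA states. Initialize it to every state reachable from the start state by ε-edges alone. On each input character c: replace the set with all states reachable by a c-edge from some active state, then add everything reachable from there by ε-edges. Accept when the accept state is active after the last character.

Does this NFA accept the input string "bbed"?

start: ε-closure({0}) = {0,1,2,6,7,8,9,10,12}
'b' @ 1: {1,7,9,10,11,13,14}  [accepting]
'b' @ 2: {1,7,9,10,11}  [accepting]
'e' @ 3: {}  — no active states
rest 'd' ignored (set empty)
after full input: {}  (accept=1 not in)

Answer: REJECT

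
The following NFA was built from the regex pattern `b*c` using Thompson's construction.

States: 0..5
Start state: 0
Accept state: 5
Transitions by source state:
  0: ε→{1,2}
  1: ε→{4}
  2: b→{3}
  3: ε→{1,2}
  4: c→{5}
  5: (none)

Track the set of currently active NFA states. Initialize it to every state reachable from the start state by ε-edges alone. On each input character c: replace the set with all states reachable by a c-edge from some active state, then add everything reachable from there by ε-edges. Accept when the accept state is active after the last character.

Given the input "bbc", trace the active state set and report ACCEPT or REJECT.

Answer: ACCEPT

Trace:
initial (ε-close {0}): {0,1,2,4}
'b' @ 1: {1,2,3,4}
'b' @ 2: {1,2,3,4}
'c' @ 3: {5}  ✓accept
after full input: {5}  (accept=5 in)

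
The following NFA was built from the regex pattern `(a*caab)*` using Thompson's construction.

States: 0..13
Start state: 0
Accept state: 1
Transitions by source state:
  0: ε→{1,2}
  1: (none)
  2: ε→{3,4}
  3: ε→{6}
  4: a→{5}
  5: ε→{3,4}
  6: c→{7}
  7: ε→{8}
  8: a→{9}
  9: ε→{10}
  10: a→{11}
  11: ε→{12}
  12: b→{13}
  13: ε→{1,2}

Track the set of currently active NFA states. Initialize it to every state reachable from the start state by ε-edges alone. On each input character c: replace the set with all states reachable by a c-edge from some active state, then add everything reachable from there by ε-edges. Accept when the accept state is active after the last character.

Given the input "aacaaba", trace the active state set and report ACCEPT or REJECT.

Answer: REJECT

Trace:
initial (ε-close {0}): {0,1,2,3,4,6}
'a' @ 1: {3,4,5,6}
'a' @ 2: {3,4,5,6}
'c' @ 3: {7,8}
'a' @ 4: {9,10}
'a' @ 5: {11,12}
'b' @ 6: {1,2,3,4,6,13}  [accepting]
'a' @ 7: {3,4,5,6}
after full input: {3,4,5,6}  (accept=1 not in)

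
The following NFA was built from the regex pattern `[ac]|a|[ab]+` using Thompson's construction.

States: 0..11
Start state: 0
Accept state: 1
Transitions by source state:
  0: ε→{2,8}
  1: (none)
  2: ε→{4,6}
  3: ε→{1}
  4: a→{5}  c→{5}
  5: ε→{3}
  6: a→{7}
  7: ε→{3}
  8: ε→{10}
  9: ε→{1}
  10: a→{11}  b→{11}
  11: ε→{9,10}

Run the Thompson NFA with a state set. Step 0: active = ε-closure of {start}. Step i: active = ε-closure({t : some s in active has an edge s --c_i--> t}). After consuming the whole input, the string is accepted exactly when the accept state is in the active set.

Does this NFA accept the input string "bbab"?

Answer: ACCEPT

Derivation:
initial (ε-close {0}): {0,2,4,6,8,10}
'b' @ 1: {1,9,10,11}  [accepting]
'b' @ 2: {1,9,10,11}  [accepting]
'a' @ 3: {1,9,10,11}  [accepting]
'b' @ 4: {1,9,10,11}  [accepting]
final: {1,9,10,11}; accept 1 in set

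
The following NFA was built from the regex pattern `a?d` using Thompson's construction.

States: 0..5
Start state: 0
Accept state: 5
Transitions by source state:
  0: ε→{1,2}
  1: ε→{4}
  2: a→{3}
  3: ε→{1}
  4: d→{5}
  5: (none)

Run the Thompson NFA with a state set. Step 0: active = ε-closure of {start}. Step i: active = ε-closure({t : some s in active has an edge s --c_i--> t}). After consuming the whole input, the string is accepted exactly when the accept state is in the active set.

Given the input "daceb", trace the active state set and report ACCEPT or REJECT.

start: ε-closure({0}) = {0,1,2,4}
'd' @ 1: {5}  (accept∈set)
'a' @ 2: {}  — no active states
rest 'ceb' ignored (set empty)
end set {} — state 5 not in

Answer: REJECT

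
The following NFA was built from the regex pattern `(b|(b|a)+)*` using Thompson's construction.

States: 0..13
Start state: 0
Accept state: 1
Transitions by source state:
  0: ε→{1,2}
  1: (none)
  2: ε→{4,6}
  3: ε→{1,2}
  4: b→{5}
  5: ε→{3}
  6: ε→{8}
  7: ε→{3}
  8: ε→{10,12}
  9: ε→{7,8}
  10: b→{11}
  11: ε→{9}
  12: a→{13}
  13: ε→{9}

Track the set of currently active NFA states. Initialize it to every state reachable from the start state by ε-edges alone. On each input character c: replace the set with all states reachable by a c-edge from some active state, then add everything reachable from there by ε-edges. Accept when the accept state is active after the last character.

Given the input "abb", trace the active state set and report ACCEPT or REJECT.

Answer: ACCEPT

Trace:
initial (ε-close {0}): {0,1,2,4,6,8,10,12}
'a' @ 1: {1,2,3,4,6,7,8,9,10,12,13}  ✓accept
'b' @ 2: {1,2,3,4,5,6,7,8,9,10,11,12}  ✓accept
'b' @ 3: {1,2,3,4,5,6,7,8,9,10,11,12}  ✓accept
after full input: {1,2,3,4,5,6,7,8,9,10,11,12}  (accept=1 in)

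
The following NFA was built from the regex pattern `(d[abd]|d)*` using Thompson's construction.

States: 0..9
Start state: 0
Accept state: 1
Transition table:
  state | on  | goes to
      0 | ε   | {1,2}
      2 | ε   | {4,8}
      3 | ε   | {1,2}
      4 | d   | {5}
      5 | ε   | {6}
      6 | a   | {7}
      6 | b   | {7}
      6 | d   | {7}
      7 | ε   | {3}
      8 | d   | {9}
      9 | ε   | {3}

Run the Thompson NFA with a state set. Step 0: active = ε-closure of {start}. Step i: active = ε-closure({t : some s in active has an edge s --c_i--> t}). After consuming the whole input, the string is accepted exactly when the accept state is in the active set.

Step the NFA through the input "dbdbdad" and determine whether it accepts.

Answer: ACCEPT

Trace:
S₀ = ε-closure({0}) = {0,1,2,4,8}
'd' @ 1: {1,2,3,4,5,6,8,9}  [accepting]
'b' @ 2: {1,2,3,4,7,8}  [accepting]
'd' @ 3: {1,2,3,4,5,6,8,9}  [accepting]
'b' @ 4: {1,2,3,4,7,8}  [accepting]
'd' @ 5: {1,2,3,4,5,6,8,9}  [accepting]
'a' @ 6: {1,2,3,4,7,8}  [accepting]
'd' @ 7: {1,2,3,4,5,6,8,9}  [accepting]
final: {1,2,3,4,5,6,8,9}; accept 1 in set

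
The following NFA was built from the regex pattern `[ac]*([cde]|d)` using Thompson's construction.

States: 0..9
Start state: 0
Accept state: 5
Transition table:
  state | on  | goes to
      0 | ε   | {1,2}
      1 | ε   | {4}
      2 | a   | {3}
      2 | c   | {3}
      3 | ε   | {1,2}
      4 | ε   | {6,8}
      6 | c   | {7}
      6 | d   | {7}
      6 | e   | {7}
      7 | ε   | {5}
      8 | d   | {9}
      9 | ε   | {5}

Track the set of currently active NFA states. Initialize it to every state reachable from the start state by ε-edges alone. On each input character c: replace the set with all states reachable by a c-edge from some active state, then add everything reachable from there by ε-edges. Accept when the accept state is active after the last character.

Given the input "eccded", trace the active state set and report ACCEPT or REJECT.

S₀ = ε-closure({0}) = {0,1,2,4,6,8}
'e' @ 1: {5,7}  ✓accept
'c' @ 2: {}  — state set empty
rest 'cded' ignored (set empty)
end set {} — state 5 not in

Answer: REJECT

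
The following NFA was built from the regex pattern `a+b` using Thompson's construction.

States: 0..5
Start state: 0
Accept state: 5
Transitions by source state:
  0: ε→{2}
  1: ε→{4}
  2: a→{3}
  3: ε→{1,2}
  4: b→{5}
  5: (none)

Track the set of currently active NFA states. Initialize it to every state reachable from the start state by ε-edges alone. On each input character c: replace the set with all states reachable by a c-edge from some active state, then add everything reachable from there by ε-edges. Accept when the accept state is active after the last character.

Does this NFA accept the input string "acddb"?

Answer: REJECT

Steps:
S₀ = ε-closure({0}) = {0,2}
'a' @ 1: {1,2,3,4}
'c' @ 2: {}  — dead — no transitions
rest 'ddb' ignored (set empty)
after full input: {}  (accept=5 not in)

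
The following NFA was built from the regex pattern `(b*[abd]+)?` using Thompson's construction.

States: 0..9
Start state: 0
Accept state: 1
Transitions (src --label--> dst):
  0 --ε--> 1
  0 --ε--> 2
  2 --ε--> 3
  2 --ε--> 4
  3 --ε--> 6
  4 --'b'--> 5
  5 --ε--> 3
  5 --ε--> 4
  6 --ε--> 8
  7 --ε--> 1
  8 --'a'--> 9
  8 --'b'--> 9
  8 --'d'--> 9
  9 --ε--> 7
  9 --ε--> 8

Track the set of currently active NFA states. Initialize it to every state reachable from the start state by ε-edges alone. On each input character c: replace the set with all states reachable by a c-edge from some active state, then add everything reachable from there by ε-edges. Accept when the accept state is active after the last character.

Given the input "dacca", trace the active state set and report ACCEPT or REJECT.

Answer: REJECT

Trace:
S₀ = ε-closure({0}) = {0,1,2,3,4,6,8}
'd' @ 1: {1,7,8,9}  (accept∈set)
'a' @ 2: {1,7,8,9}  (accept∈set)
'c' @ 3: {}  — state set empty
rest 'ca' ignored (set empty)
final: {}; accept 1 not in set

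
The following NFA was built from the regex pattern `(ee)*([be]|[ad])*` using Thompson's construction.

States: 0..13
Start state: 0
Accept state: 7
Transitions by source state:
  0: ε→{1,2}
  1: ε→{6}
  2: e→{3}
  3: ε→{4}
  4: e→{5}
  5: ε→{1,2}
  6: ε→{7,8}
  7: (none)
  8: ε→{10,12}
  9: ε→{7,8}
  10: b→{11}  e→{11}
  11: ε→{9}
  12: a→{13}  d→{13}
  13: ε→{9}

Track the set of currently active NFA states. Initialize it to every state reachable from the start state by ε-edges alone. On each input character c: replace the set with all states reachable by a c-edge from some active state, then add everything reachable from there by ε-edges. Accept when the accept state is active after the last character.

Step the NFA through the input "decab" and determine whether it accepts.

Answer: REJECT

Steps:
initial (ε-close {0}): {0,1,2,6,7,8,10,12}
'd' @ 1: {7,8,9,10,12,13}  ✓accept
'e' @ 2: {7,8,9,10,11,12}  ✓accept
'c' @ 3: {}  — dead — no transitions
rest 'ab' ignored (set empty)
final: {}; accept 7 not in set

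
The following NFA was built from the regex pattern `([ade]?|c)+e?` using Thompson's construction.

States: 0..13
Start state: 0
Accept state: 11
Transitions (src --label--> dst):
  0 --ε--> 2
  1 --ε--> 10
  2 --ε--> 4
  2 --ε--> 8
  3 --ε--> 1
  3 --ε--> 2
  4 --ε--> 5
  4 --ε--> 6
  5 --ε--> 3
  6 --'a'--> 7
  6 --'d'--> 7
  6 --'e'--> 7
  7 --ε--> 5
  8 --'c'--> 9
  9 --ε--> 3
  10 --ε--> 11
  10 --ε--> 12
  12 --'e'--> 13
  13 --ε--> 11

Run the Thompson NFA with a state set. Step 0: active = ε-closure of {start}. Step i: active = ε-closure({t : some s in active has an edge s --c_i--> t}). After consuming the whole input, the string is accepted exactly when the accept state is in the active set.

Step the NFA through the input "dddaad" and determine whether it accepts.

Answer: ACCEPT

Steps:
start: ε-closure({0}) = {0,1,2,3,4,5,6,8,10,11,12}
'd' @ 1: {1,2,3,4,5,6,7,8,10,11,12}  ✓accept
'd' @ 2: {1,2,3,4,5,6,7,8,10,11,12}  ✓accept
'd' @ 3: {1,2,3,4,5,6,7,8,10,11,12}  ✓accept
'a' @ 4: {1,2,3,4,5,6,7,8,10,11,12}  ✓accept
'a' @ 5: {1,2,3,4,5,6,7,8,10,11,12}  ✓accept
'd' @ 6: {1,2,3,4,5,6,7,8,10,11,12}  ✓accept
after full input: {1,2,3,4,5,6,7,8,10,11,12}  (accept=11 in)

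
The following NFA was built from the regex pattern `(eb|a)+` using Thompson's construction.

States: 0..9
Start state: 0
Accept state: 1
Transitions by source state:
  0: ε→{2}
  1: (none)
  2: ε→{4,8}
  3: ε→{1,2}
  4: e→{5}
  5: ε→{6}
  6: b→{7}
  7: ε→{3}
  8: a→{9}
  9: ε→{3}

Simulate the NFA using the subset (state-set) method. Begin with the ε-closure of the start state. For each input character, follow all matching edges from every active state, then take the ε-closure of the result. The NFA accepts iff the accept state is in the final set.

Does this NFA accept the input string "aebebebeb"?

initial (ε-close {0}): {0,2,4,8}
'a' @ 1: {1,2,3,4,8,9}  ✓accept
'e' @ 2: {5,6}
'b' @ 3: {1,2,3,4,7,8}  ✓accept
'e' @ 4: {5,6}
'b' @ 5: {1,2,3,4,7,8}  ✓accept
'e' @ 6: {5,6}
'b' @ 7: {1,2,3,4,7,8}  ✓accept
'e' @ 8: {5,6}
'b' @ 9: {1,2,3,4,7,8}  ✓accept
after full input: {1,2,3,4,7,8}  (accept=1 in)

Answer: ACCEPT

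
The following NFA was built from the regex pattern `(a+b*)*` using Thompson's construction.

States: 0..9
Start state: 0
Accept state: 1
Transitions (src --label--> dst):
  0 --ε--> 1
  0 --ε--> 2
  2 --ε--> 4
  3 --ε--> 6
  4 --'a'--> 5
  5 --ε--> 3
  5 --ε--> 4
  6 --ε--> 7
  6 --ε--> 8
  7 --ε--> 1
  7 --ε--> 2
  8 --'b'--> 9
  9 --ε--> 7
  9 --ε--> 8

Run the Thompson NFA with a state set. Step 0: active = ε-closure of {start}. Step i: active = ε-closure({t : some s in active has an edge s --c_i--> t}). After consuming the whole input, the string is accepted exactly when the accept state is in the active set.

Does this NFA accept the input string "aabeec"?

Answer: REJECT

Trace:
initial (ε-close {0}): {0,1,2,4}
'a' @ 1: {1,2,3,4,5,6,7,8}  [accepting]
'a' @ 2: {1,2,3,4,5,6,7,8}  [accepting]
'b' @ 3: {1,2,4,7,8,9}  [accepting]
'e' @ 4: {}  — state set empty
rest 'ec' ignored (set empty)
end set {} — state 1 not in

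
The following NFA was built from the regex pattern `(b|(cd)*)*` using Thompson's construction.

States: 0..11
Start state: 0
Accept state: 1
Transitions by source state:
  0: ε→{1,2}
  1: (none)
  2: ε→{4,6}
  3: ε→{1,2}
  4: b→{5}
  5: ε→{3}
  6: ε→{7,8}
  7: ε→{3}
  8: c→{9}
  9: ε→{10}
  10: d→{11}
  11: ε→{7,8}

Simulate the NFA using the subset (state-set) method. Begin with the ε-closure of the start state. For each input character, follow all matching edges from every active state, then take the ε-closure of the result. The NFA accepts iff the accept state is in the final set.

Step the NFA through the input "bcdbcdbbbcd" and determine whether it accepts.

S₀ = ε-closure({0}) = {0,1,2,3,4,6,7,8}
'b' @ 1: {1,2,3,4,5,6,7,8}  [accepting]
'c' @ 2: {9,10}
'd' @ 3: {1,2,3,4,6,7,8,11}  [accepting]
'b' @ 4: {1,2,3,4,5,6,7,8}  [accepting]
'c' @ 5: {9,10}
'd' @ 6: {1,2,3,4,6,7,8,11}  [accepting]
'b' @ 7: {1,2,3,4,5,6,7,8}  [accepting]
'b' @ 8: {1,2,3,4,5,6,7,8}  [accepting]
'b' @ 9: {1,2,3,4,5,6,7,8}  [accepting]
'c' @ 10: {9,10}
'd' @ 11: {1,2,3,4,6,7,8,11}  [accepting]
after full input: {1,2,3,4,6,7,8,11}  (accept=1 in)

Answer: ACCEPT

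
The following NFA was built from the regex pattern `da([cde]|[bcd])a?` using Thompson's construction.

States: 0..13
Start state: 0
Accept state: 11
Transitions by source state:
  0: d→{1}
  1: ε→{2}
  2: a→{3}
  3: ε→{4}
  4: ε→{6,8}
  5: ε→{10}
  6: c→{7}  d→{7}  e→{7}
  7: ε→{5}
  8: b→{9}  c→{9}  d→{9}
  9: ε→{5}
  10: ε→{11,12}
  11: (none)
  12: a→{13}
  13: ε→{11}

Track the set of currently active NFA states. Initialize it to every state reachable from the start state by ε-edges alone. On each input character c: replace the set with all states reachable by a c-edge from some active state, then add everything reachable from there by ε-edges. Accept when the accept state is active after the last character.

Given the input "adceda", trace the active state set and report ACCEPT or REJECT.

initial (ε-close {0}): {0}
'a' @ 1: {}  — no active states
rest 'dceda' ignored (set empty)
final: {}; accept 11 not in set

Answer: REJECT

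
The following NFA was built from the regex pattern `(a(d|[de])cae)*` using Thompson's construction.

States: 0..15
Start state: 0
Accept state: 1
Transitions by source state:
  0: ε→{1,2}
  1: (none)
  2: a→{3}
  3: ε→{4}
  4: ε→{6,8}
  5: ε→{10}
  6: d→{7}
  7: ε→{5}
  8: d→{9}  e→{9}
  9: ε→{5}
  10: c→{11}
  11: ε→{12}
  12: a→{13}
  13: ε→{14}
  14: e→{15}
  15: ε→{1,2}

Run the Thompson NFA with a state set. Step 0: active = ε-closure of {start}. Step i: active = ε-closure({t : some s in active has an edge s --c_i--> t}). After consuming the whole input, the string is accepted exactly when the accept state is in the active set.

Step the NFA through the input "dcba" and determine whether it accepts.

Answer: REJECT

Derivation:
S₀ = ε-closure({0}) = {0,1,2}
'd' @ 1: {}  — dead — no transitions
rest 'cba' ignored (set empty)
final: {}; accept 1 not in set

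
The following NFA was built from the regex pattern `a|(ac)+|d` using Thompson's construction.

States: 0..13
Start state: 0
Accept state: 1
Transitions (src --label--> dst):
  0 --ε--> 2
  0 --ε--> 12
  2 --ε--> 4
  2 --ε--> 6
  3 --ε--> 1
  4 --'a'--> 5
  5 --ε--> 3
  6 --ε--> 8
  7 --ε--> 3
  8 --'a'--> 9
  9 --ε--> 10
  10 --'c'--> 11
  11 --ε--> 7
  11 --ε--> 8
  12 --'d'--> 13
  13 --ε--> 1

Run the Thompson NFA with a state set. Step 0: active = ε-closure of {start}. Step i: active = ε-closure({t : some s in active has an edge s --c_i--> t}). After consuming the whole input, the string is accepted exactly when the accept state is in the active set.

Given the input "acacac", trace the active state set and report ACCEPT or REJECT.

initial (ε-close {0}): {0,2,4,6,8,12}
'a' @ 1: {1,3,5,9,10}  ✓accept
'c' @ 2: {1,3,7,8,11}  ✓accept
'a' @ 3: {9,10}
'c' @ 4: {1,3,7,8,11}  ✓accept
'a' @ 5: {9,10}
'c' @ 6: {1,3,7,8,11}  ✓accept
final: {1,3,7,8,11}; accept 1 in set

Answer: ACCEPT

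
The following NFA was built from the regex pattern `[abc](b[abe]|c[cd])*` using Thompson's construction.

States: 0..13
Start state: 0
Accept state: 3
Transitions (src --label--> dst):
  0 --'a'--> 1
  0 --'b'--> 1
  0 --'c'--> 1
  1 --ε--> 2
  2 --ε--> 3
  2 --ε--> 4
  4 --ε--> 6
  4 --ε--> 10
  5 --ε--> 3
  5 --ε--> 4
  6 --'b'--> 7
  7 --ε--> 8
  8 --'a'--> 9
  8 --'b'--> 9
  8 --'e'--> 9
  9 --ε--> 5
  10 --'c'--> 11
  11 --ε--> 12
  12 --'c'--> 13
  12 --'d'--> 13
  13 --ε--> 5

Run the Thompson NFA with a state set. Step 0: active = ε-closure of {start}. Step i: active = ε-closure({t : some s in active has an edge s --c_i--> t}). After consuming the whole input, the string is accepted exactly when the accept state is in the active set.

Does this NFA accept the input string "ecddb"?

S₀ = ε-closure({0}) = {0}
'e' @ 1: {}  — state set empty
rest 'cddb' ignored (set empty)
final: {}; accept 3 not in set

Answer: REJECT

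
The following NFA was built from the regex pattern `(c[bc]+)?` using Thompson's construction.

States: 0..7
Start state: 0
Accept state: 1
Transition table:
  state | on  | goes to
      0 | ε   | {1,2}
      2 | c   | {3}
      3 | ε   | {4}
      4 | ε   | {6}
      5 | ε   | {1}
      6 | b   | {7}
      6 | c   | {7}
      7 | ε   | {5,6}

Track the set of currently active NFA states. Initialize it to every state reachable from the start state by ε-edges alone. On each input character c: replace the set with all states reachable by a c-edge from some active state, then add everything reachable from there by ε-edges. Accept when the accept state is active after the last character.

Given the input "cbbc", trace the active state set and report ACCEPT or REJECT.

Answer: ACCEPT

Derivation:
initial (ε-close {0}): {0,1,2}
'c' @ 1: {3,4,6}
'b' @ 2: {1,5,6,7}  [accepting]
'b' @ 3: {1,5,6,7}  [accepting]
'c' @ 4: {1,5,6,7}  [accepting]
after full input: {1,5,6,7}  (accept=1 in)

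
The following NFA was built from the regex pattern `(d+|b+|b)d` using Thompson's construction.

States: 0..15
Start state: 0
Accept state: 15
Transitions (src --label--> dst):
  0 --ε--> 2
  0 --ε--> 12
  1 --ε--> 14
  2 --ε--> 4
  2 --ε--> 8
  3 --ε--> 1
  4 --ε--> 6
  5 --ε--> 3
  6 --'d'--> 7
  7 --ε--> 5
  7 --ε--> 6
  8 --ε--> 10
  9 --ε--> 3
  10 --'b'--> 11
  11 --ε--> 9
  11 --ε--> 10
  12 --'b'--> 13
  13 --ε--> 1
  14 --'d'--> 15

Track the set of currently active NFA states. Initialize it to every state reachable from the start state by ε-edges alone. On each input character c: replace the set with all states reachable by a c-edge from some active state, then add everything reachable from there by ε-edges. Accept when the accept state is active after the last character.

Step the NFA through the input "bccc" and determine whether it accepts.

Answer: REJECT

Derivation:
start: ε-closure({0}) = {0,2,4,6,8,10,12}
'b' @ 1: {1,3,9,10,11,13,14}
'c' @ 2: {}  — dead — no transitions
rest 'cc' ignored (set empty)
final: {}; accept 15 not in set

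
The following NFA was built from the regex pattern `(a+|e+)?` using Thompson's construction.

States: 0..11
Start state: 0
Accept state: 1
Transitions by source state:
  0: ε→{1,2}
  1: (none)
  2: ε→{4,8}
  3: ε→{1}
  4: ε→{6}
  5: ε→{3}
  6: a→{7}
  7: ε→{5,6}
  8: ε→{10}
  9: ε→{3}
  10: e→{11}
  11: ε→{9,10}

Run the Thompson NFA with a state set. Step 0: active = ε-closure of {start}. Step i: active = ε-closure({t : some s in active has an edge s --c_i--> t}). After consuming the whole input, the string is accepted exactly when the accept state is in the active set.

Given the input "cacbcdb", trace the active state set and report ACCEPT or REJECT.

Answer: REJECT

Derivation:
S₀ = ε-closure({0}) = {0,1,2,4,6,8,10}
'c' @ 1: {}  — no active states
rest 'acbcdb' ignored (set empty)
after full input: {}  (accept=1 not in)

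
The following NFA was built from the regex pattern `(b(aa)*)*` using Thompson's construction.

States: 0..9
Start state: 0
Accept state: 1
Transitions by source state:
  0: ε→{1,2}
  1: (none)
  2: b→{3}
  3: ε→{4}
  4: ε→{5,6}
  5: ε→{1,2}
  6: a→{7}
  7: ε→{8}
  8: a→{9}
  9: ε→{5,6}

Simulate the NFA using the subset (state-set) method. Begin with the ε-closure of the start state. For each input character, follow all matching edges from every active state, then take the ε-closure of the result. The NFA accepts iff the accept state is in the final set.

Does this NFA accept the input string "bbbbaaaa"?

initial (ε-close {0}): {0,1,2}
'b' @ 1: {1,2,3,4,5,6}  (accept∈set)
'b' @ 2: {1,2,3,4,5,6}  (accept∈set)
'b' @ 3: {1,2,3,4,5,6}  (accept∈set)
'b' @ 4: {1,2,3,4,5,6}  (accept∈set)
'a' @ 5: {7,8}
'a' @ 6: {1,2,5,6,9}  (accept∈set)
'a' @ 7: {7,8}
'a' @ 8: {1,2,5,6,9}  (accept∈set)
after full input: {1,2,5,6,9}  (accept=1 in)

Answer: ACCEPT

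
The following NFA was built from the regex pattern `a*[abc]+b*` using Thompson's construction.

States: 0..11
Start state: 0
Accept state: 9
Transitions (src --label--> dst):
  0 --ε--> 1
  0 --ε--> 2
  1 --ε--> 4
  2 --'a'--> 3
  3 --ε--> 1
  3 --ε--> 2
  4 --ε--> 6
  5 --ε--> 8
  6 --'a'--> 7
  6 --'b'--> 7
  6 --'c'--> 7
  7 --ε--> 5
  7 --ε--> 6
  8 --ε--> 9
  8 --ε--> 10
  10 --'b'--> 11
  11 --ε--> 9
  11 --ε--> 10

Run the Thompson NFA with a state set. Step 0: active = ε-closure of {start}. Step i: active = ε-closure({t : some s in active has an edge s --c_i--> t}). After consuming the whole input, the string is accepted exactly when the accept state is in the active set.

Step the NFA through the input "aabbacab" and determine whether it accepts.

Answer: ACCEPT

Steps:
initial (ε-close {0}): {0,1,2,4,6}
'a' @ 1: {1,2,3,4,5,6,7,8,9,10}  [accepting]
'a' @ 2: {1,2,3,4,5,6,7,8,9,10}  [accepting]
'b' @ 3: {5,6,7,8,9,10,11}  [accepting]
'b' @ 4: {5,6,7,8,9,10,11}  [accepting]
'a' @ 5: {5,6,7,8,9,10}  [accepting]
'c' @ 6: {5,6,7,8,9,10}  [accepting]
'a' @ 7: {5,6,7,8,9,10}  [accepting]
'b' @ 8: {5,6,7,8,9,10,11}  [accepting]
end set {5,6,7,8,9,10,11} — state 9 in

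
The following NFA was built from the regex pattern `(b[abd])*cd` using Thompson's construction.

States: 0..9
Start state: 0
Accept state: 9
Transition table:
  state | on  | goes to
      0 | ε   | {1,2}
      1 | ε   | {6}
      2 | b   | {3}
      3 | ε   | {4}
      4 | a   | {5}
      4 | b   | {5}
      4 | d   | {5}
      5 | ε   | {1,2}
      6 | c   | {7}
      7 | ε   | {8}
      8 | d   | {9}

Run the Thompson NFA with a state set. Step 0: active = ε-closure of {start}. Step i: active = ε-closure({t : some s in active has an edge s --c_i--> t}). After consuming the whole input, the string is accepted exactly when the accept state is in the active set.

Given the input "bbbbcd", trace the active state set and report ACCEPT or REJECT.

S₀ = ε-closure({0}) = {0,1,2,6}
'b' @ 1: {3,4}
'b' @ 2: {1,2,5,6}
'b' @ 3: {3,4}
'b' @ 4: {1,2,5,6}
'c' @ 5: {7,8}
'd' @ 6: {9}  [accepting]
after full input: {9}  (accept=9 in)

Answer: ACCEPT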